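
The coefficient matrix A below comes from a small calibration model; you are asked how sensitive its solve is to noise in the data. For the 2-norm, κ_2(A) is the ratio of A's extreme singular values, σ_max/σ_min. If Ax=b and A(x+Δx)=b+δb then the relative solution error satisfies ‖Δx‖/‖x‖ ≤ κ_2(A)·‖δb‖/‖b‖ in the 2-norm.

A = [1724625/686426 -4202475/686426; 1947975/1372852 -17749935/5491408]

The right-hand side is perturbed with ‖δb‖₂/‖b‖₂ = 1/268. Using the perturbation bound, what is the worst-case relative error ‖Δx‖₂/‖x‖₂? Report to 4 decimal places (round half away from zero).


0.3709

form AᵀA = [54297343125/6521531536 -520898009625/26086126144; -520898009625/26086126144 5001215033025/104344504576] with trace 34733565225/617423104 and determinant 791015625/2469692416
λ_max, λ_min = (34733565225/617423104 ± √1205932161916829300625/381211289352994816)/2 = 225/4, 3515625/617423104
so κ_2 = √((225/4) / (3515625/617423104)) = 99.3920
worst-case relative error ≤ 99.3920 × 1/268 = 0.3709


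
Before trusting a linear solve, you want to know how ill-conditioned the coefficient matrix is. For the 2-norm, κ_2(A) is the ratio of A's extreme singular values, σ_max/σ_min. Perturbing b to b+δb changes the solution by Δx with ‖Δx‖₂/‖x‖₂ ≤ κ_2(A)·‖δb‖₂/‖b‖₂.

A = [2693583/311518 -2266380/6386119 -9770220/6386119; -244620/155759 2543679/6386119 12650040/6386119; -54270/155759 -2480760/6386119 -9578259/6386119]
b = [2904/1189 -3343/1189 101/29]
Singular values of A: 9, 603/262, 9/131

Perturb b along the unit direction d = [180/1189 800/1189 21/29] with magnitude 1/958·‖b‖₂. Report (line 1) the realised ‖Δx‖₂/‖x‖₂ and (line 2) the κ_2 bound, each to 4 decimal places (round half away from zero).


0.0053
0.1367

σ_max = 9, σ_min = 9/131
κ = σ_max/σ_min = 9/(9/131) = 131.0000
perturbation bound = 131.0000·1/958 = 0.1367
solve Ax = b  →  x = [-0.0563 -14.5888 1.4695]
2-norm of b is 5.0990; of x, 14.6627
re-solving with b+δb shifts x by Δx of norm 0.0775
dividing the unrounded norms, ‖Δx‖/‖x‖ = 0.0053
so the bound overstates the realised error by a factor of ≈ 25.8804 (computed from the unrounded values)


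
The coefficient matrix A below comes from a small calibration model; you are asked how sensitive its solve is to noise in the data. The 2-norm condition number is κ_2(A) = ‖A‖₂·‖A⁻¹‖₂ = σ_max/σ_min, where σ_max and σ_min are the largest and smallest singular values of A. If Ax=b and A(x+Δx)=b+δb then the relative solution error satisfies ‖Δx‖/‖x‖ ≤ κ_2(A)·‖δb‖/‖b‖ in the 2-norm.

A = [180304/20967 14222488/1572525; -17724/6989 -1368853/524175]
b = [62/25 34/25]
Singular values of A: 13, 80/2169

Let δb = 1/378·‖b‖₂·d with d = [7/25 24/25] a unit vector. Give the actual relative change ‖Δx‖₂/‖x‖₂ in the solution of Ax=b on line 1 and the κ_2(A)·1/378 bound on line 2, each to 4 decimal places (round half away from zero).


0.0037
0.9324

from the listed singular values, σ₁ = 13, σ_n = 80/2169
κ = σ_max/σ_min = 13/(80/2169) = 352.4625
perturbation bound = 352.4625·1/378 = 0.9324
solve Ax = b  →  x = [-39.1603 37.5080]
‖b‖₂ = 2.8284 and ‖x‖₂ = 54.2252
re-solving with b+δb shifts x by Δx of norm 0.2029
dividing the unrounded norms, ‖Δx‖/‖x‖ = 0.0037
so the bound overstates the realised error by a factor of ≈ 249.2296 (computed from the unrounded values)


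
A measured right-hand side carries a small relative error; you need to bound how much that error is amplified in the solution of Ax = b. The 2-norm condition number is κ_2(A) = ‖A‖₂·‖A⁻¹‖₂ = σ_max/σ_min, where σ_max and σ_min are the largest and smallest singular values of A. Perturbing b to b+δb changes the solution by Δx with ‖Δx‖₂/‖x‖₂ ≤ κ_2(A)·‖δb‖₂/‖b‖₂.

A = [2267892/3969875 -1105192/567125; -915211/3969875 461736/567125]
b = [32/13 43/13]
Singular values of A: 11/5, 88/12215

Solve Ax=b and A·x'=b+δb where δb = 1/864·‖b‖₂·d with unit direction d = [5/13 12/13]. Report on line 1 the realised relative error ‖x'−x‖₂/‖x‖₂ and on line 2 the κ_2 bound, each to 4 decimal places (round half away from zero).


σ_max = 11/5, σ_min = 88/12215
κ = σ_max/σ_min = (11/5)/(88/12215) = 305.3750
κ_2(A)·‖δb‖/‖b‖ = 0.3534
solve Ax = b  →  x = [533.1455 155.0273]
‖b‖₂ = 4.1231 and ‖x‖₂ = 555.2275
with δb = [0.0018 0.0044], A·Δx = δb → ‖Δx‖ = 0.6624
relative error = 0.0012
tightness: 0.0012 against a bound of 0.3534 (unrounded ratio ≈ 0.0034)

0.0012
0.3534


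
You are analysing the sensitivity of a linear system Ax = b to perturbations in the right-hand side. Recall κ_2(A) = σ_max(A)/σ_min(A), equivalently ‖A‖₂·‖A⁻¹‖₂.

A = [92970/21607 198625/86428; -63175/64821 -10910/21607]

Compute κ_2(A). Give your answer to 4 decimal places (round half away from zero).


AᵀA = [48650725/2499561 17297875/1666374; 17297875/1666374 24602225/4443664]; tr = 3459625/138384, det = 625/138384
solving λ² − 3459625/138384·λ + 625/138384 = 0 gives λ = 25, 25/138384
κ = σ_max/σ_min = 5/(5/372) = 372.0000

372.0000


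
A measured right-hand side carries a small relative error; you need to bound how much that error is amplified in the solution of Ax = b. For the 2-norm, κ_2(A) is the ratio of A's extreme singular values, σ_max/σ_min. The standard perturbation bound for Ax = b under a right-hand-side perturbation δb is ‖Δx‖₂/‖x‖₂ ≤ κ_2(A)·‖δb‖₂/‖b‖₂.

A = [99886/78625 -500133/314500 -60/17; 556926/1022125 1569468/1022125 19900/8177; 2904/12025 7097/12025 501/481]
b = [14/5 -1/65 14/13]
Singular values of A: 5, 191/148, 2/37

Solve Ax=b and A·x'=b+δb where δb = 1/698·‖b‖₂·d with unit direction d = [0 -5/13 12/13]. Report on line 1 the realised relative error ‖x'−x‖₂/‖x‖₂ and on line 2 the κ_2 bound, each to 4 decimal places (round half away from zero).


0.0043
0.1325

σ_max = 5, σ_min = 2/37
condition number: 5 ÷ (2/37) = 92.5000
bound on ‖Δx‖/‖x‖: κ·ε = 92.5000·1/698 = 0.1325
solve Ax = b  →  x = [6.1110 -15.4174 8.3529]
‖b‖₂ = 3.0000 and ‖x‖₂ = 18.5691
δb = ε·‖b‖·d = [0.0000 -0.0017 0.0040]; solving A·Δx = δb gives ‖Δx‖ = 0.0795
realised ‖Δx‖/‖x‖ = 0.0043
tightness: 0.0043 against a bound of 0.1325 (unrounded ratio ≈ 0.0323)


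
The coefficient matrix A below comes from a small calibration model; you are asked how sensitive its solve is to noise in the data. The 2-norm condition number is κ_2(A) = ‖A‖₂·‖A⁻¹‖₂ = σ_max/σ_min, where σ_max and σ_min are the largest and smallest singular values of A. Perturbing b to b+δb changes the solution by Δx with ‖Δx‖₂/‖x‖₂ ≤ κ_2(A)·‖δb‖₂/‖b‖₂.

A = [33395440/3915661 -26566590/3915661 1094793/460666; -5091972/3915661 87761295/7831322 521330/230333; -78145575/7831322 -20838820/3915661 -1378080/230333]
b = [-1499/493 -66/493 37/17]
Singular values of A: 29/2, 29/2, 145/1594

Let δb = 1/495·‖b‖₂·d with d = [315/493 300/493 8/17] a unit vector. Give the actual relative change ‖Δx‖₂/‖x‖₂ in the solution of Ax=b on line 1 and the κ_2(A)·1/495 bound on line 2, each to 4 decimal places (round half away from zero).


largest singular value 29/2, smallest 145/1594
κ_2(A) = (29/2) / (145/1594) = 159.4000
perturbation bound = 159.4000·1/495 = 0.3220
solve Ax = b  →  x = [4.3386 2.4703 -9.7972]
2-norm of b is 3.7417; of x, 10.9959
Δx = A⁻¹·δb where δb = 1/495·3.7417·d; ‖Δx‖ = 0.0831
relative error = 0.0076
tightness: 0.0076 against a bound of 0.3220 (unrounded ratio ≈ 0.0235)

0.0076
0.3220


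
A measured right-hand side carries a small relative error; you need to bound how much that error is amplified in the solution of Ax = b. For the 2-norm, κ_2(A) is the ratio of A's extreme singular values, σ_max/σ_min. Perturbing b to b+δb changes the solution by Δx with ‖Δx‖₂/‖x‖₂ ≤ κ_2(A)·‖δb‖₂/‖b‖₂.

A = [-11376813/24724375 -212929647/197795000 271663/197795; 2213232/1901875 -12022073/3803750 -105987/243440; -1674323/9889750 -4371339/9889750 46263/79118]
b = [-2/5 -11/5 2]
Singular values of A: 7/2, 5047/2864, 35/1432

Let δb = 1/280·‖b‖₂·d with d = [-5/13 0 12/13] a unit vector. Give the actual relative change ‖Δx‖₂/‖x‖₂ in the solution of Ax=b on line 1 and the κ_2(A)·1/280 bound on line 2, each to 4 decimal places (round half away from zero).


0.0054
0.5114

largest singular value 7/2, smallest 35/1432
condition number: (7/2) ÷ (35/1432) = 143.2000
perturbation bound = 143.2000·1/280 = 0.5114
solve Ax = b  →  x = [68.8973 20.6903 39.0083]
2-norm of b is 3.0000; of x, 81.8325
δb = ε·‖b‖·d = [-0.0041 0.0000 0.0099]; solving A·Δx = δb gives ‖Δx‖ = 0.4384
dividing the unrounded norms, ‖Δx‖/‖x‖ = 0.0054
so the bound overstates the realised error by a factor of ≈ 95.4713 (computed from the unrounded values)


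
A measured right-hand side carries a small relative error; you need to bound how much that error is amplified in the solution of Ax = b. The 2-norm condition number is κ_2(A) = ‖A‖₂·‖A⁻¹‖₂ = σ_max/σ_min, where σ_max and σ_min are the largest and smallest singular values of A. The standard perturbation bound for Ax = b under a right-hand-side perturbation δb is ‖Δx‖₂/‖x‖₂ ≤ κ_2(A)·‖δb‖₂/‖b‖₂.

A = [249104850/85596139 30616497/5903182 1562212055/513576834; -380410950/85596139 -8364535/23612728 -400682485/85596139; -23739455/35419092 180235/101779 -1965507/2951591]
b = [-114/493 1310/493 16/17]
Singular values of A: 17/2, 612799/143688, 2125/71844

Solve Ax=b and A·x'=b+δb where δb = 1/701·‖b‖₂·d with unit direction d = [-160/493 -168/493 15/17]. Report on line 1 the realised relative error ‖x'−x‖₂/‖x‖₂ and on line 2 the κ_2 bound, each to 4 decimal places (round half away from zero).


largest singular value 17/2, smallest 2125/71844
κ_2(A) = (17/2) / (2125/71844) = 287.3760
worst-case relative error ≤ 287.3760 × 1/701 = 0.4100
solve Ax = b  →  x = [-0.2954 0.3031 -0.3101]
2-norm of b is 2.8284; of x, 0.5247
δb = ε·‖b‖·d = [-0.0013 -0.0014 0.0036]; solving A·Δx = δb gives ‖Δx‖ = 0.1364
realised ‖Δx‖/‖x‖ = 0.2600
tightness: 0.2600 against a bound of 0.4100 (unrounded ratio ≈ 0.6342)

0.2600
0.4100


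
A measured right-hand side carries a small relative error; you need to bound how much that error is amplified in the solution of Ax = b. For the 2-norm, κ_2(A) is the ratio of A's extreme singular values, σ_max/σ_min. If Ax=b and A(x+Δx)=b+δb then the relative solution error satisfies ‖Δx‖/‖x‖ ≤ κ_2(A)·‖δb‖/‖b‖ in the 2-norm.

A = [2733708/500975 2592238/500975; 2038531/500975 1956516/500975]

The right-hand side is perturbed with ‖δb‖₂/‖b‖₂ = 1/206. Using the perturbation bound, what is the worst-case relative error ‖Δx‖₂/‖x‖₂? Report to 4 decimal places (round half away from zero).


1.6772

AᵀA = [465150722689/10039038025 88598722212/2007807605; 88598722212/2007807605 421906108276/10039038025]; tr = 210952873/2387405, det = 19518724/298425625
char-poly roots: 2209/25 and 8836/11937025
κ_2(A) = √(λ_max/λ_min) = √((2209/25) / (8836/11937025)) = 345.5000
κ_2(A)·‖δb‖/‖b‖ = 1.6772


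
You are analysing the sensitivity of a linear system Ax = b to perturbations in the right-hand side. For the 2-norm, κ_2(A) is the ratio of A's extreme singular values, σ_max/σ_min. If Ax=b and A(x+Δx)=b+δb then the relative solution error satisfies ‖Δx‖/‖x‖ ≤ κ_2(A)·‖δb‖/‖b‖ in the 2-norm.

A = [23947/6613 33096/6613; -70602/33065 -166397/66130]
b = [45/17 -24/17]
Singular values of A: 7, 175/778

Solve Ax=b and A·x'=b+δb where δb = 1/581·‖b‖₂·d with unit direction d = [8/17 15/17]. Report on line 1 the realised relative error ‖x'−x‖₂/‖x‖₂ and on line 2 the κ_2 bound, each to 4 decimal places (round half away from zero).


from the listed singular values, σ₁ = 7, σ_n = 175/778
condition number: 7 ÷ (175/778) = 31.1200
perturbation bound = 31.1200·1/581 = 0.0536
solve Ax = b  →  x = [0.2571 0.3429]
‖b‖₂ = 3.0000 and ‖x‖₂ = 0.4286
with δb = [0.0024 0.0046], A·Δx = δb → ‖Δx‖ = 0.0230
realised ‖Δx‖/‖x‖ = 0.0536
realised/bound = 1 exactly: the bound is attained for this b and d

0.0536
0.0536


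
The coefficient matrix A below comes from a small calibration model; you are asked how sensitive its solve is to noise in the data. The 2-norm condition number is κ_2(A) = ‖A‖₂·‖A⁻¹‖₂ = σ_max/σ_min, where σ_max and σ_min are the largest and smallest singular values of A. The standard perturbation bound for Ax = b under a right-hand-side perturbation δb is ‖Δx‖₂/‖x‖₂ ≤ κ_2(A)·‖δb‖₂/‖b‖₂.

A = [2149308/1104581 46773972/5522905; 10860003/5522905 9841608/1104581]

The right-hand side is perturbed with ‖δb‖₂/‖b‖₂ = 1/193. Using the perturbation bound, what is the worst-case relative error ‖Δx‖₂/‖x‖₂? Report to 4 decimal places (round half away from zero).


AᵀA = [277559794449/36269298025 49324985640/1450771921; 49324985640/1450771921 5480660710224/36269298025]; tr = 3425473233/21576025, det = 252047376/539400625
solving λ² − 3425473233/21576025·λ + 252047376/539400625 = 0 gives λ = 3969/25, 63504/21576025
so κ_2 = √((3969/25) / (63504/21576025)) = 232.2500
worst-case relative error ≤ 232.2500 × 1/193 = 1.2034

1.2034


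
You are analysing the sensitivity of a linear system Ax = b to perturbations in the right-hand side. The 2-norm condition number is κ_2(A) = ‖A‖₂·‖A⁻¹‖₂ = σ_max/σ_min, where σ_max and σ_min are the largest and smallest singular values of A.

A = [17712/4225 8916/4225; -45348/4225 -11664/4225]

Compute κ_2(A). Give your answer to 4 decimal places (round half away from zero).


form AᵀA = [14024592/105625 4064256/105625; 4064256/105625 1275408/105625] with trace 24480/169 and determinant 20736/169
char-poly roots: 144 and 144/169
κ = σ_max/σ_min = 12/(12/13) = 13.0000

13.0000


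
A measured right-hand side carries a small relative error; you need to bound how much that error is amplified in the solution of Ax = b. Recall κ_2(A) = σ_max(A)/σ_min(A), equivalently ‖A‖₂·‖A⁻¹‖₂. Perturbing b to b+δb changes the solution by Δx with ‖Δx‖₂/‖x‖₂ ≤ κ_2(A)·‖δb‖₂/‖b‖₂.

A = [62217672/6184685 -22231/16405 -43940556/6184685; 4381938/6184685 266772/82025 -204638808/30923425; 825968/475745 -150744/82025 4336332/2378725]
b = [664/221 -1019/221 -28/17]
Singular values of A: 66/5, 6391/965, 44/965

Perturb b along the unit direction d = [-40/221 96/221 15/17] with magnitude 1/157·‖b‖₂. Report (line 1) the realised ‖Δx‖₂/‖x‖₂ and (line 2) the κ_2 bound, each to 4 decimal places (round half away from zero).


0.0091
1.8439

σ_max = 66/5, σ_min = 44/965
κ = σ_max/σ_min = (66/5)/(44/965) = 289.5000
perturbation bound = 289.5000·1/157 = 1.8439
solve Ax = b  →  x = [-35.9129 -70.5442 -37.8183]
‖b‖₂ = 5.7446 and ‖x‖₂ = 87.7294
re-solving with b+δb shifts x by Δx of norm 0.8025
dividing the unrounded norms, ‖Δx‖/‖x‖ = 0.0091
tightness: 0.0091 against a bound of 1.8439 (unrounded ratio ≈ 0.0050)


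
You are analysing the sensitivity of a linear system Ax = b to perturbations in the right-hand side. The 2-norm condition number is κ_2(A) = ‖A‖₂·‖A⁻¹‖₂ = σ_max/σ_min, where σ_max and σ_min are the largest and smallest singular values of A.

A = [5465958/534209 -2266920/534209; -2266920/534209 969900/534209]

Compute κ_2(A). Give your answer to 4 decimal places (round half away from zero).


252.8800

AᵀA = [207193036356/1688634649 -86328847440/1688634649; -86328847440/1688634649 35974155600/1688634649]; tr = 1438859124/9991921, det = 3240000/9991921
char-poly roots: 144 and 22500/9991921
σ_max=√144=12, σ_min=√(22500/9991921)=(150/3161) → κ = 252.8800


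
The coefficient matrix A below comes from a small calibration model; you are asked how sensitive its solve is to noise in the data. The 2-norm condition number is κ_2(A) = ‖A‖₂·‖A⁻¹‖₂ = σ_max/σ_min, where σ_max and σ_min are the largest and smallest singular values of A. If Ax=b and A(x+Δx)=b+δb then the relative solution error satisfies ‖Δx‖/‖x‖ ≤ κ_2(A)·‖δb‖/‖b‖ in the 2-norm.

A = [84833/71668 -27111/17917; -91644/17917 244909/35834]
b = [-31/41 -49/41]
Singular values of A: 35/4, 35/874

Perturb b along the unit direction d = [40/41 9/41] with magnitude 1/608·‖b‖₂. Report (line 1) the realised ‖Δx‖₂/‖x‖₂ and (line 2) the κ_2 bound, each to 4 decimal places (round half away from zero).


from the listed singular values, σ₁ = 35/4, σ_n = 35/874
κ_2(A) = (35/4) / (35/874) = 218.5000
bound on ‖Δx‖/‖x‖: κ·ε = 218.5000·1/608 = 0.3594
solve Ax = b  →  x = [-19.9086 -15.0743]
‖b‖₂ = 1.4142 and ‖x‖₂ = 24.9717
re-solving with b+δb shifts x by Δx of norm 0.0581
realised ‖Δx‖/‖x‖ = 0.0023
so the bound overstates the realised error by a factor of ≈ 154.5044 (computed from the unrounded values)

0.0023
0.3594


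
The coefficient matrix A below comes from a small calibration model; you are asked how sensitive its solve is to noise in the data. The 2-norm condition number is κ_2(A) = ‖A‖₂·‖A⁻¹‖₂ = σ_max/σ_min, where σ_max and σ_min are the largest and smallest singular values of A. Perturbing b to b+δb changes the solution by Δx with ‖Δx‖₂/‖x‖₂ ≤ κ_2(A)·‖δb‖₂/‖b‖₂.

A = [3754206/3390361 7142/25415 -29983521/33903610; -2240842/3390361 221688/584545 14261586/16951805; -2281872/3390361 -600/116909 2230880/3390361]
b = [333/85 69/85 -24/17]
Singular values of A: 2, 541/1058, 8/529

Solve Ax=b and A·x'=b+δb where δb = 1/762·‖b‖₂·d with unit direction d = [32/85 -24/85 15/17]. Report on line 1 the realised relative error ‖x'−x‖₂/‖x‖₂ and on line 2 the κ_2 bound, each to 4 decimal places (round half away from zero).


0.0608
0.1736

largest singular value 2, smallest 8/529
condition number: 2 ÷ (8/529) = 132.2500
κ_2(A)·‖δb‖/‖b‖ = 0.1736
solve Ax = b  →  x = [2.6424 5.4156 0.5995]
‖b‖ = 4.2426, ‖x‖ = 6.0556
δb = ε·‖b‖·d = [0.0021 -0.0016 0.0049]; solving A·Δx = δb gives ‖Δx‖ = 0.3682
relative error = 0.0608
so the bound overstates the realised error by a factor of ≈ 2.8547 (computed from the unrounded values)


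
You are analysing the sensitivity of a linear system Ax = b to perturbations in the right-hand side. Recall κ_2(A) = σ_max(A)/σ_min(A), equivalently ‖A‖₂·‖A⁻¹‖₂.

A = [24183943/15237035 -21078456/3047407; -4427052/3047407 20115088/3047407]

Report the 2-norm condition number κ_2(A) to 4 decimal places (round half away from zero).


224.2625

M = AᵀA = [1278041420089/276060922225 -1135568229768/55212184445; -1135568229768/55212184445 1009415068480/11042436889]. tr(M)=15772408169/164224225, det(M)=30118144/164224225
solving λ² − 15772408169/164224225·λ + 30118144/164224225 = 0 gives λ = 2401/25, 12544/6568969
κ_2(A) = √(λ_max/λ_min) = √((2401/25) / (12544/6568969)) = 224.2625


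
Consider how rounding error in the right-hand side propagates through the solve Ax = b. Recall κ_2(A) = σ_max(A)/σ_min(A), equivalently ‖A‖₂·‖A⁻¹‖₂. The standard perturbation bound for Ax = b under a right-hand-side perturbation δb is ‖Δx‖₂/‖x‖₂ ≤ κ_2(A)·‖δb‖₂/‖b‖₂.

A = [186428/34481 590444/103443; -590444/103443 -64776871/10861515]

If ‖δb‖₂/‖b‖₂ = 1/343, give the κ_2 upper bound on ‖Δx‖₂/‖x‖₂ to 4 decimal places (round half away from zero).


M = AᵀA = [786471712/12723489 86707291844/1335966345; 86707291844/1335966345 9559600366201/140276466225]. tr(M)=21677111761/166797225, det(M)=2085136/18533025
eigenvalues of AᵀA: λ = (tr ± √(tr²−4·det))/2 = 3249/25, 5776/6671889
σ_max=√(3249/25)=(57/5), σ_min=√(5776/6671889)=(76/2583) → κ = 387.4500
perturbation bound = 387.4500·1/343 = 1.1296

1.1296


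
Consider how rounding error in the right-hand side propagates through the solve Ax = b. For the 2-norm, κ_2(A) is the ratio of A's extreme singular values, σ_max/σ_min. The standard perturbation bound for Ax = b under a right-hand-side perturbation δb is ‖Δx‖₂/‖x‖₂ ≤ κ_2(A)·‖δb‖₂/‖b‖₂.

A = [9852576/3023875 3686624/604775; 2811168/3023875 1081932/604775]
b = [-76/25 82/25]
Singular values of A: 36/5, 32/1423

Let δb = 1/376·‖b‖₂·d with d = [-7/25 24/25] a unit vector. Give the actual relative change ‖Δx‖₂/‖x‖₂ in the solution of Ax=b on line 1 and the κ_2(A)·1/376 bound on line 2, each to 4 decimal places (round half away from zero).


0.0030
0.8515

σ_max = 36/5, σ_min = 32/1423
κ_2(A) = (36/5) / (32/1423) = 320.1750
perturbation bound = 320.1750·1/376 = 0.8515
solve Ax = b  →  x = [-157.0792 83.4608]
‖b‖₂ = 4.4721 and ‖x‖₂ = 177.8752
δb = ε·‖b‖·d = [-0.0033 0.0114]; solving A·Δx = δb gives ‖Δx‖ = 0.5289
relative error = 0.0030
tightness: 0.0030 against a bound of 0.8515 (unrounded ratio ≈ 0.0035)


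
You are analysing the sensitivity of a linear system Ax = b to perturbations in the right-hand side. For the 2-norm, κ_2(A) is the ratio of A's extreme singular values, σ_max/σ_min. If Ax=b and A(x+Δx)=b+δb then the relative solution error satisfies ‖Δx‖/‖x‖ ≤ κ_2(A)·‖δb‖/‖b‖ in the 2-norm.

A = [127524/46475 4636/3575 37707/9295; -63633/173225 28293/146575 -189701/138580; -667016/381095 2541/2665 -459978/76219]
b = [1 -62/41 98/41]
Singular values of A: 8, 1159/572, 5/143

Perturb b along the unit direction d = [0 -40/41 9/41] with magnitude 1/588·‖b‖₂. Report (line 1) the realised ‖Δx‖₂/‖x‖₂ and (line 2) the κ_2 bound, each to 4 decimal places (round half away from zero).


0.0026
0.3891

from the listed singular values, σ₁ = 8, σ_n = 5/143
condition number: 8 ÷ (5/143) = 228.8000
perturbation bound = 228.8000·1/588 = 0.3891
solve Ax = b  →  x = [-41.7414 35.1096 17.2568]
‖b‖ = 3.0000, ‖x‖ = 57.2087
with δb = [0.0000 -0.0050 0.0011], A·Δx = δb → ‖Δx‖ = 0.1459
dividing the unrounded norms, ‖Δx‖/‖x‖ = 0.0026
realised/bound (from unrounded values) ≈ 0.0066


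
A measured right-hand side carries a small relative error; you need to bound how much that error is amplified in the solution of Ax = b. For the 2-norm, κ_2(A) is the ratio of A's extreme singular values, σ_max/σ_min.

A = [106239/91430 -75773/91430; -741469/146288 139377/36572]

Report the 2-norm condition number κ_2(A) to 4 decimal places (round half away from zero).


M = AᵀA = [8606042449/318265600 -1613559717/79566400; -1613559717/79566400 302566861/19891600]. tr(M)=537884489/12730624, det(M)=2640625/50922496
eigenvalues of AᵀA: λ = (tr ± √(tr²−4·det))/2 = 169/4, 15625/12730624
so κ_2 = √((169/4) / (15625/12730624)) = 185.5360

185.5360


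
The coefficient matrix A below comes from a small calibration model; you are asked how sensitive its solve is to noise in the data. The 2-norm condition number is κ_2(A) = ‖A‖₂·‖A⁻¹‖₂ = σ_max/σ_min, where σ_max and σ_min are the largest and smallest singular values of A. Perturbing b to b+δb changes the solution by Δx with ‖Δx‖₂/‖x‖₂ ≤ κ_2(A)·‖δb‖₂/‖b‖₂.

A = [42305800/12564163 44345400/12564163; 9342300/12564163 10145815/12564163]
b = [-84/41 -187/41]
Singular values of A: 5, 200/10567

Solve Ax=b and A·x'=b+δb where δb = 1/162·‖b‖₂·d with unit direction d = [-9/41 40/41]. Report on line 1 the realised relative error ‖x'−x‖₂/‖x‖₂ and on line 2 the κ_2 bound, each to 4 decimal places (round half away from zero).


0.0077
1.6307

from the listed singular values, σ₁ = 5, σ_n = 200/10567
κ = σ_max/σ_min = 5/(200/10567) = 264.1750
perturbation bound = 264.1750·1/162 = 1.6307
solve Ax = b  →  x = [152.6255 -146.1862]
2-norm of b is 5.0000; of x, 211.3409
re-solving with b+δb shifts x by Δx of norm 1.6307
dividing the unrounded norms, ‖Δx‖/‖x‖ = 0.0077
so the bound overstates the realised error by a factor of ≈ 211.3409 (computed from the unrounded values)


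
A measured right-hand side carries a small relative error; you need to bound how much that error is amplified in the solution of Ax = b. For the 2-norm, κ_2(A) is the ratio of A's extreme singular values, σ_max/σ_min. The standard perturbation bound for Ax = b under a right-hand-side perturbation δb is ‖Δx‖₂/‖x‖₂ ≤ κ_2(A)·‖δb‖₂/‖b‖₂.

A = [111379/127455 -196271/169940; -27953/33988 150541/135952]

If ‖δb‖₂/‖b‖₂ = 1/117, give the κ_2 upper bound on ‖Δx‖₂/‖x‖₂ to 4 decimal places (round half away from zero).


form AᵀA = [445056841/309056400 -791168759/412075200; -791168759/412075200 1406565641/549433600] with trace 791200009/197796096 and determinant 15625/49449024
solving λ² − 791200009/197796096·λ + 15625/49449024 = 0 gives λ = 4, 15625/197796096
κ = σ_max/σ_min = 2/(125/14064) = 225.0240
perturbation bound = 225.0240·1/117 = 1.9233

1.9233


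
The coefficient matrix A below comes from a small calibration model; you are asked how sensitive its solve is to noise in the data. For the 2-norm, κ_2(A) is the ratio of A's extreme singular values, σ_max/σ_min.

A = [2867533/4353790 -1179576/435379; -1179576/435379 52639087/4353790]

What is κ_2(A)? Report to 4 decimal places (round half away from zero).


AᵀA = [87663711769/11276316100 -3894959952/112763161; -3894959952/112763161 1731120424849/11276316100]; tr = 540982789/3354050, det = 260144641/670810000
eigenvalues of AᵀA: λ = (tr ± √(tr²−4·det))/2 = 16129/100, 16129/6708100
σ_max=√(16129/100)=(127/10), σ_min=√(16129/6708100)=(127/2590) → κ = 259.0000

259.0000


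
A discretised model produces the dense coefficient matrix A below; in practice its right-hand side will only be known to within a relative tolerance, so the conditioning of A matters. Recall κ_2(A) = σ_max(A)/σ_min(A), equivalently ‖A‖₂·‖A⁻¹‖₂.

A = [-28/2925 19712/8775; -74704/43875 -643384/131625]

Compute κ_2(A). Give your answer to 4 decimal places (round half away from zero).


M = AᵀA = [33022864/11390625 283663744/34171875; 283663744/34171875 2966684224/102515625]. tr(M)=5222224/164025, det(M)=2458624/164025
eigenvalues of AᵀA: λ = (tr ± √(tr²−4·det))/2 = 784/25, 3136/6561
κ = σ_max/σ_min = (28/5)/(56/81) = 8.1000

8.1000


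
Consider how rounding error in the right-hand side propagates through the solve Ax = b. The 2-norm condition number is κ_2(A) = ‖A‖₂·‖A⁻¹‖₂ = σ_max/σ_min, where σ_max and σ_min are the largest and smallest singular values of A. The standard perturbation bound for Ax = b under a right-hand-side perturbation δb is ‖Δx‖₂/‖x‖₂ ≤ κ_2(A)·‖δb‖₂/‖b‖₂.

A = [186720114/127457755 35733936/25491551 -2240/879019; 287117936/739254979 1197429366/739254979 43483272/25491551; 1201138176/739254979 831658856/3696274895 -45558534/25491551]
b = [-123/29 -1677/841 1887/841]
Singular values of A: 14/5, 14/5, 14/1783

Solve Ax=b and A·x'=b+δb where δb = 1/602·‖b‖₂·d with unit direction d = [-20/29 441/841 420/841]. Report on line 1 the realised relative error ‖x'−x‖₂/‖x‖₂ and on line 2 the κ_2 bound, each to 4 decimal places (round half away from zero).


largest singular value 14/5, smallest 14/1783
condition number: (14/5) ÷ (14/1783) = 356.6000
bound on ‖Δx‖/‖x‖: κ·ε = 356.6000·1/602 = 0.5924
solve Ax = b  →  x = [232.0697 -245.2267 178.8529]
‖b‖₂ = 5.1962 and ‖x‖₂ = 382.0744
δb = ε·‖b‖·d = [-0.0060 0.0045 0.0043]; solving A·Δx = δb gives ‖Δx‖ = 1.0993
realised ‖Δx‖/‖x‖ = 0.0029
realised/bound (from unrounded values) ≈ 0.0049

0.0029
0.5924


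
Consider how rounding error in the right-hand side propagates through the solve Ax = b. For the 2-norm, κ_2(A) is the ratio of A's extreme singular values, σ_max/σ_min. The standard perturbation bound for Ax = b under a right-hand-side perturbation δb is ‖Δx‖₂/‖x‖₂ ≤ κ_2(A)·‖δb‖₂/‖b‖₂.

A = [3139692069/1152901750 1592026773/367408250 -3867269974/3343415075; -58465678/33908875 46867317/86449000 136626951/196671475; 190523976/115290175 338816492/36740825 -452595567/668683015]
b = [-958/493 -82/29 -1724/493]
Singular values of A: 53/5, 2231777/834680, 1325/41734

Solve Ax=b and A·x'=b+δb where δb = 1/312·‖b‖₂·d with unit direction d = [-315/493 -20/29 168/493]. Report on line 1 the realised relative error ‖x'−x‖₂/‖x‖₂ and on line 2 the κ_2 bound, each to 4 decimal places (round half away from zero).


0.0079
1.0701

from the listed singular values, σ₁ = 53/5, σ_n = 1325/41734
condition number: (53/5) ÷ (1325/41734) = 333.8720
bound on ‖Δx‖/‖x‖: κ·ε = 333.8720·1/312 = 1.0701
solve Ax = b  →  x = [24.7940 -0.5717 57.9134]
‖b‖₂ = 4.8990 and ‖x‖₂ = 63.0003
with δb = [-0.0100 -0.0108 0.0054], A·Δx = δb → ‖Δx‖ = 0.4946
realised ‖Δx‖/‖x‖ = 0.0079
realised/bound (from unrounded values) ≈ 0.0073


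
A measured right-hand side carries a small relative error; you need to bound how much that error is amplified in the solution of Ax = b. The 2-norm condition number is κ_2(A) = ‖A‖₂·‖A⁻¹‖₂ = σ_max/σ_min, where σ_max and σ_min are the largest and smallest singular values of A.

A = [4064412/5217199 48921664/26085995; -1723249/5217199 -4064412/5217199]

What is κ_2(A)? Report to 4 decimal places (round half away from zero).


AᵀA = [115319716105/161060150329 1383773773932/805300751645; 1383773773932/805300751645 16605416160784/4026503758225]; tr = 115316029961/23825466025, det = 3748096/23825466025
solving λ² − 115316029961/23825466025·λ + 3748096/23825466025 = 0 gives λ = 121/25, 30976/953018641
κ_2(A) = √(λ_max/λ_min) = √((121/25) / (30976/953018641)) = 385.8875

385.8875


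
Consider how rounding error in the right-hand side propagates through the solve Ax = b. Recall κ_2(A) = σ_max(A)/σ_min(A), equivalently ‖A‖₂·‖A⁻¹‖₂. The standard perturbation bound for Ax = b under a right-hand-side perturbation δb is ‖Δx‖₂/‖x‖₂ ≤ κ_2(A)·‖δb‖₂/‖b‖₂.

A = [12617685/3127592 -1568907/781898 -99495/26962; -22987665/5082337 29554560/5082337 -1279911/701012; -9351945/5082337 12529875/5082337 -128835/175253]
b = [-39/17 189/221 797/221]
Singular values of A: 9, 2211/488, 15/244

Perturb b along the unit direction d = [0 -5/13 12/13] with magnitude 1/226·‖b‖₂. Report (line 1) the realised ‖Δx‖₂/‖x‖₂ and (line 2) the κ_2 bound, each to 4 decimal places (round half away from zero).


0.0064
0.6478

σ_max = 9, σ_min = 15/244
κ = σ_max/σ_min = 9/(15/244) = 146.4000
bound on ‖Δx‖/‖x‖: κ·ε = 146.4000·1/226 = 0.6478
solve Ax = b  →  x = [32.3283 31.2491 18.9730]
‖b‖ = 4.3589, ‖x‖ = 48.8016
re-solving with b+δb shifts x by Δx of norm 0.3137
realised ‖Δx‖/‖x‖ = 0.0064
realised/bound (from unrounded values) ≈ 0.0099


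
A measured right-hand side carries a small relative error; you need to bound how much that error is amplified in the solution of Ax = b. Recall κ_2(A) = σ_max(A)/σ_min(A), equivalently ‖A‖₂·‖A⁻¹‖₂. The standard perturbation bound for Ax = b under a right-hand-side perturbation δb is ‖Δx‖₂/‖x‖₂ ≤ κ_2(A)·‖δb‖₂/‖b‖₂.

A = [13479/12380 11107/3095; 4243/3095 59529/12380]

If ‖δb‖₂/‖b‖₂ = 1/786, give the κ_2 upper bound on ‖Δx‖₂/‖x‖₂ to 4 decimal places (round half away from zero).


0.1575

M = AᵀA = [18789289/6130576 4022928/383161; 4022928/383161 220701961/6130576]. tr(M)=119745625/3065288, det(M)=9765625/98089216
λ_max, λ_min = (119745625/3065288 ± √223988639062500/146812351921)/2 = 625/16, 15625/6130576
so κ_2 = √((625/16) / (15625/6130576)) = 123.8000
perturbation bound = 123.8000·1/786 = 0.1575


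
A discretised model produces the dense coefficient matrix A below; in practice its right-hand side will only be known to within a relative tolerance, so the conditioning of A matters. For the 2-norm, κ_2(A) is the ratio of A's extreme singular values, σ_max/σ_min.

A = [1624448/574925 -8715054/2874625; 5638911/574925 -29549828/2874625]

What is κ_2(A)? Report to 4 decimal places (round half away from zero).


M = AᵀA = [55097837713/528862009 -289257603516/2644310045; -289257603516/2644310045 1518631201684/13221550225]. tr(M)=3443611349/15721225, det(M)=7496644/15721225
char-poly roots: 5476/25 and 1369/628849
κ_2(A) = √(λ_max/λ_min) = √((5476/25) / (1369/628849)) = 317.2000

317.2000


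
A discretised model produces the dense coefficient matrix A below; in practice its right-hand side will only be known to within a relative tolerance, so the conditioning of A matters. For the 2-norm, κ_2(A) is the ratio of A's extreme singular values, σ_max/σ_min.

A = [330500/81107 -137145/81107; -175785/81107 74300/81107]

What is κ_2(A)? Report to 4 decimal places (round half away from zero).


form AᵀA = [484881025/22762441 -202032000/22762441; -202032000/22762441 84184225/22762441] with trace 3367250/134689 and determinant 625/134689
char-poly roots: 25 and 25/134689
κ_2(A) = √(λ_max/λ_min) = √(25 / (25/134689)) = 367.0000

367.0000


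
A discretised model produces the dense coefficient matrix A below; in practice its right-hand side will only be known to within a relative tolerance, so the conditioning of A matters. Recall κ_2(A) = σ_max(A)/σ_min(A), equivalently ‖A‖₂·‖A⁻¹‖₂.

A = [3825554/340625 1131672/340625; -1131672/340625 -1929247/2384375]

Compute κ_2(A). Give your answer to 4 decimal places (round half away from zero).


76.3000

AᵀA = [25464871876/185640625 51981089976/1299484375; 51981089976/1299484375 106360621201/9096390625]; tr = 2166622949/14554225, det = 55383364/14554225
eigenvalues of AᵀA: λ = (tr ± √(tr²−4·det))/2 = 3721/25, 14884/582169
κ = σ_max/σ_min = (61/5)/(122/763) = 76.3000


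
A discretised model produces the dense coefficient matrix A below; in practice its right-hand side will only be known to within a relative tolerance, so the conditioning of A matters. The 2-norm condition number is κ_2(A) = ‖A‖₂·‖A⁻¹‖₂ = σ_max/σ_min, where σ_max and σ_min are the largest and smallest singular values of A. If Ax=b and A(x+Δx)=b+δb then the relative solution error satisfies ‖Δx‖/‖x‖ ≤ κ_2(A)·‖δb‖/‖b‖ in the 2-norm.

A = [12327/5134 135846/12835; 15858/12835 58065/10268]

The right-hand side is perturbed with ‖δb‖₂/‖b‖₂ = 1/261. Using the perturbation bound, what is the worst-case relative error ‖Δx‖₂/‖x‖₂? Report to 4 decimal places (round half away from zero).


M = AᵀA = [16625529/2280100 7387443/228010; 7387443/228010 1313338329/9120400]. tr(M)=275968089/1824080, det(M)=228886641/912040000
λ_max, λ_min = (275968089/1824080 ± √1903876152148974969/83181696160000)/2 = 15129/100, 15129/9120400
κ = σ_max/σ_min = (123/10)/(123/3020) = 302.0000
bound on ‖Δx‖/‖x‖: κ·ε = 302.0000·1/261 = 1.1571

1.1571


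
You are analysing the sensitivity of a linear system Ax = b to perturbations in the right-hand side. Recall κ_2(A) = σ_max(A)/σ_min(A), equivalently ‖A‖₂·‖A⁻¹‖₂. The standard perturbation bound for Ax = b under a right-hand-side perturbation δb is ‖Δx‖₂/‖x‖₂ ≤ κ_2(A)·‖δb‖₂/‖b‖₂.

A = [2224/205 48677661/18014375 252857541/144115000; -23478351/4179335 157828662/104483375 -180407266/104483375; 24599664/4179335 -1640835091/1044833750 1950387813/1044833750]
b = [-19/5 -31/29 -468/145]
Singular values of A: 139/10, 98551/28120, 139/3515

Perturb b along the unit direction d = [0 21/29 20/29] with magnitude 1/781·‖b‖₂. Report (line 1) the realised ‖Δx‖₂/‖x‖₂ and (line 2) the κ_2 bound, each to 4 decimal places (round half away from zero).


0.0022
0.4501

from the listed singular values, σ₁ = 139/10, σ_n = 139/3515
κ = σ_max/σ_min = (139/10)/(139/3515) = 351.5000
perturbation bound = 351.5000·1/781 = 0.4501
solve Ax = b  →  x = [16.3722 -21.0152 -71.0332]
2-norm of b is 5.0990; of x, 75.8644
δb = ε·‖b‖·d = [0.0000 0.0047 0.0045]; solving A·Δx = δb gives ‖Δx‖ = 0.1651
dividing the unrounded norms, ‖Δx‖/‖x‖ = 0.0022
tightness: 0.0022 against a bound of 0.4501 (unrounded ratio ≈ 0.0048)


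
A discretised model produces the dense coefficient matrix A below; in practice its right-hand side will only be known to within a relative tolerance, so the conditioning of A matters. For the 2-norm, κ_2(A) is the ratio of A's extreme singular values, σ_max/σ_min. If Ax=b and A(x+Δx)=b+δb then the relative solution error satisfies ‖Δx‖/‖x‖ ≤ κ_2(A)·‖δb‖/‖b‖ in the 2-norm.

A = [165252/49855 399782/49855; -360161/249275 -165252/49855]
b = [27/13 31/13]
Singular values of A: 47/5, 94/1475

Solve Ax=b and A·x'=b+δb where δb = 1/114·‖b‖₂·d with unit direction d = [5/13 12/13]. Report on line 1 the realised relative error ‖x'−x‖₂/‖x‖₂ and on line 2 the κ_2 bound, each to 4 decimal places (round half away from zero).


0.0092
1.2939

largest singular value 47/5, smallest 94/1475
κ = σ_max/σ_min = (47/5)/(94/1475) = 147.5000
κ_2(A)·‖δb‖/‖b‖ = 1.2939
solve Ax = b  →  x = [-43.4124 18.2038]
‖b‖ = 3.1623, ‖x‖ = 47.0746
δb = ε·‖b‖·d = [0.0107 0.0256]; solving A·Δx = δb gives ‖Δx‖ = 0.4353
dividing the unrounded norms, ‖Δx‖/‖x‖ = 0.0092
tightness: 0.0092 against a bound of 1.2939 (unrounded ratio ≈ 0.0071)


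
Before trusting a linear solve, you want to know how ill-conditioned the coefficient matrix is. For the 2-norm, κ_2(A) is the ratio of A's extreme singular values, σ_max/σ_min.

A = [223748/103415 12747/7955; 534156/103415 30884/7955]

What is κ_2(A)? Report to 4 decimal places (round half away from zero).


397.7500

form AᵀA = [396906272/12656405 297676764/12656405; 297676764/12656405 223261493/12656405] with trace 124033553/2531281 and determinant 38416/2531281
char-poly roots: 49 and 784/2531281
so κ_2 = √(49 / (784/2531281)) = 397.7500


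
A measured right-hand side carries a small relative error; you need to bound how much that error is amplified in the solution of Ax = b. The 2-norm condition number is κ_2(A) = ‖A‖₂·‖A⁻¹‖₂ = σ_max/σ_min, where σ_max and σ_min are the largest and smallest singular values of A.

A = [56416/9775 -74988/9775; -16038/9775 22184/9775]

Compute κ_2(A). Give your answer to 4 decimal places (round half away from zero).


195.5000

form AᵀA = [5503972/152881 -7338096/152881; -7338096/152881 9784528/152881] with trace 15288500/152881 and determinant 40000/152881
char-poly roots: 100 and 400/152881
so κ_2 = √(100 / (400/152881)) = 195.5000


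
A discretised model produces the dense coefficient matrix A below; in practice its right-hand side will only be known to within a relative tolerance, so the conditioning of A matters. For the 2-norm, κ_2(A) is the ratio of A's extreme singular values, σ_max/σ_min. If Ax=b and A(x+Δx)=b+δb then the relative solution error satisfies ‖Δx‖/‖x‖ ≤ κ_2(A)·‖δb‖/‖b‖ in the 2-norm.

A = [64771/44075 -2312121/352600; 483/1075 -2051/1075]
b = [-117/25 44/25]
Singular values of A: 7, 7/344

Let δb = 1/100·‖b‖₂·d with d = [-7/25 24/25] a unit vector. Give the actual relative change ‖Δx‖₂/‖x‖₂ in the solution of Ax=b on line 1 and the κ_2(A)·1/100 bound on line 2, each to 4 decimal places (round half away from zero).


0.0167
3.4400

σ_max = 7, σ_min = 7/344
κ = σ_max/σ_min = 7/(7/344) = 344.0000
perturbation bound = 344.0000·1/100 = 3.4400
solve Ax = b  →  x = [143.7073 32.9199]
2-norm of b is 5.0000; of x, 147.4297
with δb = [-0.0140 0.0480], A·Δx = δb → ‖Δx‖ = 2.4571
dividing the unrounded norms, ‖Δx‖/‖x‖ = 0.0167
tightness: 0.0167 against a bound of 3.4400 (unrounded ratio ≈ 0.0048)
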